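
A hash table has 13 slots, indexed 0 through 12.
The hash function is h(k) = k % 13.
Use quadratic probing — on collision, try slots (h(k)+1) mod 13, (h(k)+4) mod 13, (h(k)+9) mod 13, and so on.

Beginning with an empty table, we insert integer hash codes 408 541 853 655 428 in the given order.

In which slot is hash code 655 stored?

6

408: h=5 => slot 5
541: h=8 => slot 8
853: h=8, probe 8,9 => slot 9
655: h=5, probe 5,6 => slot 6
428: h=12 => slot 12
Table: [—, —, —, —, —, 408, 655, —, 541, 853, —, —, 428]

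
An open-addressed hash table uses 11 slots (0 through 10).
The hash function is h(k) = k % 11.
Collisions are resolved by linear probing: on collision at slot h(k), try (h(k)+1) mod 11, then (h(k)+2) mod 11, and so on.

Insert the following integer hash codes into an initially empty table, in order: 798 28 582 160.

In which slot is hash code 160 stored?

8

798: h=6 => slot 6
28: h=6, probe 6,7 => slot 7
582: h=10 => slot 10
160: h=6, probe 6,7,8 => slot 8
Table: [—, —, —, —, —, —, 798, 28, 160, —, 582]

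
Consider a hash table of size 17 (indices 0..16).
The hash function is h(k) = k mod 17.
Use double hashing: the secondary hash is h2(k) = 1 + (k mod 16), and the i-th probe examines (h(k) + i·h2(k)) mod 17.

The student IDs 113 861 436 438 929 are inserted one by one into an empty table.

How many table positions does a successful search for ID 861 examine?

2

113 hashes to 11; slot 11 is free => place at 11.
861 hashes to 11, h2=14; 11 taken => place at 8.
436 hashes to 11, h2=5; 11 taken => place at 16.
438 hashes to 13; slot 13 is free => place at 13.
929 hashes to 11, h2=2; 11,13 taken => place at 15.
Table: [∅, ∅, ∅, ∅, ∅, ∅, ∅, ∅, 861, ∅, ∅, 113, ∅, 438, ∅, 929, 436]
Lookup 861: h=11, h2=14, probe 11,8 → found at 8.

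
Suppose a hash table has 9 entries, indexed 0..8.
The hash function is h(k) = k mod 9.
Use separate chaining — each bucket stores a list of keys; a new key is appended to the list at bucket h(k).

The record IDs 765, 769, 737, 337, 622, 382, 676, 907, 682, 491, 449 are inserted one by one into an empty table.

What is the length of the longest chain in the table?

765 -> bucket 0
769 -> bucket 4
737 -> bucket 8
337 -> bucket 4 (collision)
622 -> bucket 1
382 -> bucket 4 (collision)
676 -> bucket 1 (collision)
907 -> bucket 7
682 -> bucket 7 (collision)
491 -> bucket 5
449 -> bucket 8 (collision)
Final buckets:
0: 765
1: 622 -> 676
2: ∅
3: ∅
4: 769 -> 337 -> 382
5: 491
6: ∅
7: 907 -> 682
8: 737 -> 449

3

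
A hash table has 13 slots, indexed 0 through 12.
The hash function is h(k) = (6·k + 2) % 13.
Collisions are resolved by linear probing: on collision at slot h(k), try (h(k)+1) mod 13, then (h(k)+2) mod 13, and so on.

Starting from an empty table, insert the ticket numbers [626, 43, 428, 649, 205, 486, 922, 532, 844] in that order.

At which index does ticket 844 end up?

626: h=1 → slot 1
43: h=0 → slot 0
428: h=9 → slot 9
649: h=9, probe 9,10 → slot 10
205: h=10, probe 10,11 → slot 11
486: h=6 → slot 6
922: h=9, probe 9,10,11,12 → slot 12
532: h=9, probe 9,10,11,12,0,1,2 → slot 2
844: h=9, probe 9,10,11,12,0,1,2,3 → slot 3
Table: [43, 626, 532, 844, ∅, ∅, 486, ∅, ∅, 428, 649, 205, 922]

3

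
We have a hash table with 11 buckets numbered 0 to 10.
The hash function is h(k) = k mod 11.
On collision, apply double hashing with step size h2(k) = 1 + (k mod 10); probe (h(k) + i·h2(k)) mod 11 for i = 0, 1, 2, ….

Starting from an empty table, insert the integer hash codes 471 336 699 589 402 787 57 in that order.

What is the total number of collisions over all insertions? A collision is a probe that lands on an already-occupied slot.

6

Insert 471: h=9, slot 9 empty -> index 9.
Insert 336: h=6, slot 6 empty -> index 6.
Insert 699: h=6, h2=10, slot 6 occupied -> index 5.
Insert 589: h=6, h2=10, slots 6,5 occupied -> index 4.
Insert 402: h=6, h2=3, slots 6,9 occupied -> index 1.
Insert 787: h=6, h2=8, slot 6 occupied -> index 3.
Insert 57: h=2, slot 2 empty -> index 2.
Table: [—, 402, 57, 787, 589, 699, 336, —, —, 471, —]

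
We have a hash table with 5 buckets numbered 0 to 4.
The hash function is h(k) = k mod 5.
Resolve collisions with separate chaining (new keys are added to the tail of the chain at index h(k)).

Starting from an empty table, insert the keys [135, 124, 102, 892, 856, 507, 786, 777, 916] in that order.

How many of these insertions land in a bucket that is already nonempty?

Insert 135: h=0, bucket 0 empty -> new chain.
Insert 124: h=4, bucket 4 empty -> new chain.
Insert 102: h=2, bucket 2 empty -> new chain.
Insert 892: h=2, bucket 2 nonempty -> append to chain.
Insert 856: h=1, bucket 1 empty -> new chain.
Insert 507: h=2, bucket 2 nonempty -> append to chain.
Insert 786: h=1, bucket 1 nonempty -> append to chain.
Insert 777: h=2, bucket 2 nonempty -> append to chain.
Insert 916: h=1, bucket 1 nonempty -> append to chain.
Final buckets:
0: 135
1: 856 -> 786 -> 916
2: 102 -> 892 -> 507 -> 777
3: .
4: 124

5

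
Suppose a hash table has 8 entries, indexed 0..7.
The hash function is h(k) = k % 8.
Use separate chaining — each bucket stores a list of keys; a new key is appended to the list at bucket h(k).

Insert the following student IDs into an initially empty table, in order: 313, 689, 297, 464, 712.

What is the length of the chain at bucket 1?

313 -> bucket 1
689 -> bucket 1 (collision)
297 -> bucket 1 (collision)
464 -> bucket 0
712 -> bucket 0 (collision)
Final buckets:
0: 464 -> 712
1: 313 -> 689 -> 297
2: ∅
3: ∅
4: ∅
5: ∅
6: ∅
7: ∅

3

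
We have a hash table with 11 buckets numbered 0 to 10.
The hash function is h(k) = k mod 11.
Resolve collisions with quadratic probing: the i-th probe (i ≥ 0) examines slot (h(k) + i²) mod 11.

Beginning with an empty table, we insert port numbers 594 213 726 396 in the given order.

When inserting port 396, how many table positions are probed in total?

594: h=0 -> slot 0
213: h=4 -> slot 4
726: h=0, probe 0,1 -> slot 1
396: h=0, probe 0,1,4,9 -> slot 9
Table: [594, 726, _, _, 213, _, _, _, _, 396, _]

4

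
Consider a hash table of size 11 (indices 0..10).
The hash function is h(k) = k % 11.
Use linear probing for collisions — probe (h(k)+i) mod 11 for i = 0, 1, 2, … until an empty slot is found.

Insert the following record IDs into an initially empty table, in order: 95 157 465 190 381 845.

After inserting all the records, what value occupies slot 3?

Insert 95: h=7, slot 7 empty => index 7.
Insert 157: h=3, slot 3 empty => index 3.
Insert 465: h=3, slot 3 occupied => index 4.
Insert 190: h=3, slots 3,4 occupied => index 5.
Insert 381: h=7, slot 7 occupied => index 8.
Insert 845: h=9, slot 9 empty => index 9.
Table: [∅, ∅, ∅, 157, 465, 190, ∅, 95, 381, 845, ∅]

157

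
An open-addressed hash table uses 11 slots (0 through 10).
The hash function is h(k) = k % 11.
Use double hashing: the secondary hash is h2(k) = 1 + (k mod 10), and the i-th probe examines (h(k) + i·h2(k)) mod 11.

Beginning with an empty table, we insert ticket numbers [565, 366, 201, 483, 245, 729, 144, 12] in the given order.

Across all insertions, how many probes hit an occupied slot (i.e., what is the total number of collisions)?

565 hashes to 4; slot 4 is free → place at 4.
366 hashes to 3; slot 3 is free → place at 3.
201 hashes to 3, h2=2; 3 taken → place at 5.
483 hashes to 10; slot 10 is free → place at 10.
245 hashes to 3, h2=6; 3 taken → place at 9.
729 hashes to 3, h2=10; 3 taken → place at 2.
144 hashes to 1; slot 1 is free → place at 1.
12 hashes to 1, h2=3; 1,4 taken → place at 7.
Table: [_, 144, 729, 366, 565, 201, _, 12, _, 245, 483]

5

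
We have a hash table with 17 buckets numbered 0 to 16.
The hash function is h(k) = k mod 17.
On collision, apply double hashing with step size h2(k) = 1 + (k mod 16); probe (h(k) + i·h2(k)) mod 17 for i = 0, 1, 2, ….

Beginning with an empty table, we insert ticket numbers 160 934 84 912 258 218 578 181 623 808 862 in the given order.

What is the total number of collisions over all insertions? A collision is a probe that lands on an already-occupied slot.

4

160: h=7 → slot 7
934: h=16 → slot 16
84: h=16, h2=5, probe 16,4 → slot 4
912: h=11 → slot 11
258: h=3 → slot 3
218: h=14 → slot 14
578: h=0 → slot 0
181: h=11, h2=6, probe 11,0,6 → slot 6
623: h=11, h2=16, probe 11,10 → slot 10
808: h=9 → slot 9
862: h=12 → slot 12
Table: [578, -, -, 258, 84, -, 181, 160, -, 808, 623, 912, 862, -, 218, -, 934]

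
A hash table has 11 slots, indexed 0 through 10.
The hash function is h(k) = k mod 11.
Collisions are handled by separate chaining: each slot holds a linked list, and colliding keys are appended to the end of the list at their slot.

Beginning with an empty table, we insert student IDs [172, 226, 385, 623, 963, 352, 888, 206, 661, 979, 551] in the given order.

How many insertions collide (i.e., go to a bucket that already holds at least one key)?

6

172 -> bucket 7
226 -> bucket 6
385 -> bucket 0
623 -> bucket 7 (collision)
963 -> bucket 6 (collision)
352 -> bucket 0 (collision)
888 -> bucket 8
206 -> bucket 8 (collision)
661 -> bucket 1
979 -> bucket 0 (collision)
551 -> bucket 1 (collision)
Final buckets:
0: 385 -> 352 -> 979
1: 661 -> 551
2: _
3: _
4: _
5: _
6: 226 -> 963
7: 172 -> 623
8: 888 -> 206
9: _
10: _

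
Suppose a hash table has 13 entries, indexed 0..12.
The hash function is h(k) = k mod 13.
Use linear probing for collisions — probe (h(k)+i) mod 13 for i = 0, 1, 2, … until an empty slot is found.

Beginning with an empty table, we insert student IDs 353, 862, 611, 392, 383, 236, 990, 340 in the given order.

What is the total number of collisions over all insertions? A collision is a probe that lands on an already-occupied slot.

Insert 353: h=2, slot 2 empty => index 2.
Insert 862: h=4, slot 4 empty => index 4.
Insert 611: h=0, slot 0 empty => index 0.
Insert 392: h=2, slot 2 occupied => index 3.
Insert 383: h=6, slot 6 empty => index 6.
Insert 236: h=2, slots 2,3,4 occupied => index 5.
Insert 990: h=2, slots 2,3,4,5,6 occupied => index 7.
Insert 340: h=2, slots 2,3,4,5,6,7 occupied => index 8.
Table: [611, _, 353, 392, 862, 236, 383, 990, 340, _, _, _, _]

15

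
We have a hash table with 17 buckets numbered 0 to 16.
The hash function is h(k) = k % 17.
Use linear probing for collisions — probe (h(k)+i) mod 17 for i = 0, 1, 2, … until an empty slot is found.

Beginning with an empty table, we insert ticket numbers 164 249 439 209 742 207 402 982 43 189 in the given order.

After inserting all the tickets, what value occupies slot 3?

164: h=11 → slot 11
249: h=11, probe 11,12 → slot 12
439: h=14 → slot 14
209: h=5 → slot 5
742: h=11, probe 11,12,13 → slot 13
207: h=3 → slot 3
402: h=11, probe 11,12,13,14,15 → slot 15
982: h=13, probe 13,14,15,16 → slot 16
43: h=9 → slot 9
189: h=2 → slot 2
Table: [., ., 189, 207, ., 209, ., ., ., 43, ., 164, 249, 742, 439, 402, 982]

207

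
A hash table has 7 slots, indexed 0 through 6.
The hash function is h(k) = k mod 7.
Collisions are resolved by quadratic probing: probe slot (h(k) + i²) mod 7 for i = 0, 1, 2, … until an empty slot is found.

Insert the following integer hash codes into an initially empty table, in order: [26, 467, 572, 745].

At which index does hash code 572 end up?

Insert 26: h=5, slot 5 empty -> index 5.
Insert 467: h=5, slot 5 occupied -> index 6.
Insert 572: h=5, slots 5,6 occupied -> index 2.
Insert 745: h=3, slot 3 empty -> index 3.
Table: [—, —, 572, 745, —, 26, 467]

2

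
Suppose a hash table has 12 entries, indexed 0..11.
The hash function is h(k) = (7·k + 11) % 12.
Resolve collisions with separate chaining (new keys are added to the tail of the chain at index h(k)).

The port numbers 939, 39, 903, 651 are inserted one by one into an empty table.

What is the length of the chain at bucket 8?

Insert 939: h=8, bucket 8 empty -> new chain.
Insert 39: h=8, bucket 8 nonempty -> append to chain.
Insert 903: h=8, bucket 8 nonempty -> append to chain.
Insert 651: h=8, bucket 8 nonempty -> append to chain.
Final buckets:
0: -
1: -
2: -
3: -
4: -
5: -
6: -
7: -
8: 939 -> 39 -> 903 -> 651
9: -
10: -
11: -

4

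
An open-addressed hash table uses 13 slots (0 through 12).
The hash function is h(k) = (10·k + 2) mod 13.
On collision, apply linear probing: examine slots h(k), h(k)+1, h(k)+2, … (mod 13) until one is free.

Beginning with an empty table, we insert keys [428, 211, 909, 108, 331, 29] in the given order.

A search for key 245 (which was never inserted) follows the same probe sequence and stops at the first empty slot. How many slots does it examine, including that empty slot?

428: h=5 → slot 5
211: h=6 → slot 6
909: h=5, probe 5,6,7 → slot 7
108: h=3 → slot 3
331: h=10 → slot 10
29: h=6, probe 6,7,8 → slot 8
Table: [_, _, _, 108, _, 428, 211, 909, 29, _, 331, _, _]
Lookup 245: h=8, probe 8,9 → slot 9 empty, not found.

2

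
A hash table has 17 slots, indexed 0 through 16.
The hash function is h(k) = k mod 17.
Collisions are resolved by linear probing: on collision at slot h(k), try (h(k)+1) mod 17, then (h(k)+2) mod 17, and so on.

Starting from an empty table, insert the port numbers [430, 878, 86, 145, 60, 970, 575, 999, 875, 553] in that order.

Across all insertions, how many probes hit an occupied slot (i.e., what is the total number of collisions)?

5

Insert 430: h=5, slot 5 empty → index 5.
Insert 878: h=11, slot 11 empty → index 11.
Insert 86: h=1, slot 1 empty → index 1.
Insert 145: h=9, slot 9 empty → index 9.
Insert 60: h=9, slot 9 occupied → index 10.
Insert 970: h=1, slot 1 occupied → index 2.
Insert 575: h=14, slot 14 empty → index 14.
Insert 999: h=13, slot 13 empty → index 13.
Insert 875: h=8, slot 8 empty → index 8.
Insert 553: h=9, slots 9,10,11 occupied → index 12.
Table: [∅, 86, 970, ∅, ∅, 430, ∅, ∅, 875, 145, 60, 878, 553, 999, 575, ∅, ∅]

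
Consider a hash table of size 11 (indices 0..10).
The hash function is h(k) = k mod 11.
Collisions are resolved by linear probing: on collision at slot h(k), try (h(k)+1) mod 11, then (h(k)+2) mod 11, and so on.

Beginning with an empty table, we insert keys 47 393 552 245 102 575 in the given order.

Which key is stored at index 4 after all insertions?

245

47 hashes to 3; slot 3 is free -> place at 3.
393 hashes to 8; slot 8 is free -> place at 8.
552 hashes to 2; slot 2 is free -> place at 2.
245 hashes to 3; 3 taken -> place at 4.
102 hashes to 3; 3,4 taken -> place at 5.
575 hashes to 3; 3,4,5 taken -> place at 6.
Table: [—, —, 552, 47, 245, 102, 575, —, 393, —, —]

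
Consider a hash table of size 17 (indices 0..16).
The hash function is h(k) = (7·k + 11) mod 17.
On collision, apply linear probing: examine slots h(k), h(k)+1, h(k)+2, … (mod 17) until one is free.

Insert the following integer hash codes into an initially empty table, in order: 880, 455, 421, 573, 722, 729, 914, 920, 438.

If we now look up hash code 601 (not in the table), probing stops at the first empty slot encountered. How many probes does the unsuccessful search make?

Insert 880: h=0, slot 0 empty -> index 0.
Insert 455: h=0, slot 0 occupied -> index 1.
Insert 421: h=0, slots 0,1 occupied -> index 2.
Insert 573: h=10, slot 10 empty -> index 10.
Insert 722: h=16, slot 16 empty -> index 16.
Insert 729: h=14, slot 14 empty -> index 14.
Insert 914: h=0, slots 0,1,2 occupied -> index 3.
Insert 920: h=8, slot 8 empty -> index 8.
Insert 438: h=0, slots 0,1,2,3 occupied -> index 4.
Table: [880, 455, 421, 914, 438, -, -, -, 920, -, 573, -, -, -, 729, -, 722]
Lookup 601: h=2, probe 2,3,4,5 → slot 5 empty, not found.

4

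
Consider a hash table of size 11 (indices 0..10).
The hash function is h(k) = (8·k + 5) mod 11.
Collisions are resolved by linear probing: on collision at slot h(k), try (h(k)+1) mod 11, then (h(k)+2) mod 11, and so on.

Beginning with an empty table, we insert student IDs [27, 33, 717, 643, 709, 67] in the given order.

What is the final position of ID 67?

27 hashes to 1; slot 1 is free -> place at 1.
33 hashes to 5; slot 5 is free -> place at 5.
717 hashes to 10; slot 10 is free -> place at 10.
643 hashes to 1; 1 taken -> place at 2.
709 hashes to 1; 1,2 taken -> place at 3.
67 hashes to 2; 2,3 taken -> place at 4.
Table: [_, 27, 643, 709, 67, 33, _, _, _, _, 717]

4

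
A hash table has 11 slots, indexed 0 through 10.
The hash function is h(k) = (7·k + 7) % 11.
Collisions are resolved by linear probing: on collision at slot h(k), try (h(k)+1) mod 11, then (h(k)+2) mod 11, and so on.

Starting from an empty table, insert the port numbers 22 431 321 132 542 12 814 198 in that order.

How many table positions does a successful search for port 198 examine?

6

22: h=7 => slot 7
431: h=10 => slot 10
321: h=10, probe 10,0 => slot 0
132: h=7, probe 7,8 => slot 8
542: h=6 => slot 6
12: h=3 => slot 3
814: h=7, probe 7,8,9 => slot 9
198: h=7, probe 7,8,9,10,0,1 => slot 1
Table: [321, 198, —, 12, —, —, 542, 22, 132, 814, 431]
Lookup 198: h=7, probe 7,8,9,10,0,1 → found at 1.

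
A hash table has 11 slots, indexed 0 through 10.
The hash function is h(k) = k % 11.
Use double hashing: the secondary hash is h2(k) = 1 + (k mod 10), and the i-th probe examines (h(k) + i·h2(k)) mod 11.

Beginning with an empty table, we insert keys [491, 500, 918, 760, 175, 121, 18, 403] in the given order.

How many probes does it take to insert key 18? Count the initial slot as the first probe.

6

491 hashes to 7; slot 7 is free => place at 7.
500 hashes to 5; slot 5 is free => place at 5.
918 hashes to 5, h2=9; 5 taken => place at 3.
760 hashes to 1; slot 1 is free => place at 1.
175 hashes to 10; slot 10 is free => place at 10.
121 hashes to 0; slot 0 is free => place at 0.
18 hashes to 7, h2=9; 7,5,3,1,10 taken => place at 8.
403 hashes to 7, h2=4; 7,0 taken => place at 4.
Table: [121, 760, ∅, 918, 403, 500, ∅, 491, 18, ∅, 175]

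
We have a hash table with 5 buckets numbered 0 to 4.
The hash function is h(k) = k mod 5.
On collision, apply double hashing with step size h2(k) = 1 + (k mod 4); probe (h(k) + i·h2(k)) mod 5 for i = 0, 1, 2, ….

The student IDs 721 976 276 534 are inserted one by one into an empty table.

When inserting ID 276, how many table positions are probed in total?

721: h=1 -> slot 1
976: h=1, h2=1, probe 1,2 -> slot 2
276: h=1, h2=1, probe 1,2,3 -> slot 3
534: h=4 -> slot 4
Table: [-, 721, 976, 276, 534]

3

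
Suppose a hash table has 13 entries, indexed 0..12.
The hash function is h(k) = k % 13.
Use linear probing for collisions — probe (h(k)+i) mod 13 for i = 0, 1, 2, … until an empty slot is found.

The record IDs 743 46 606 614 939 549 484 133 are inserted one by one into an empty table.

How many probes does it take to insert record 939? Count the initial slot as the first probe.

743: h=2 -> slot 2
46: h=7 -> slot 7
606: h=8 -> slot 8
614: h=3 -> slot 3
939: h=3, probe 3,4 -> slot 4
549: h=3, probe 3,4,5 -> slot 5
484: h=3, probe 3,4,5,6 -> slot 6
133: h=3, probe 3,4,5,6,7,8,9 -> slot 9
Table: [., ., 743, 614, 939, 549, 484, 46, 606, 133, ., ., .]

2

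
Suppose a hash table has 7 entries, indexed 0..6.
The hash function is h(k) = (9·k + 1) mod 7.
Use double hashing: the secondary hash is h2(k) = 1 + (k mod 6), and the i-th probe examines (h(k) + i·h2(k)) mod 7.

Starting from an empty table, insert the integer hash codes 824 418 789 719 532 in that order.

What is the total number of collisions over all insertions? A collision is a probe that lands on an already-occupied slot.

4

824: h=4 -> slot 4
418: h=4, h2=5, probe 4,2 -> slot 2
789: h=4, h2=4, probe 4,1 -> slot 1
719: h=4, h2=6, probe 4,3 -> slot 3
532: h=1, h2=5, probe 1,6 -> slot 6
Table: [—, 789, 418, 719, 824, —, 532]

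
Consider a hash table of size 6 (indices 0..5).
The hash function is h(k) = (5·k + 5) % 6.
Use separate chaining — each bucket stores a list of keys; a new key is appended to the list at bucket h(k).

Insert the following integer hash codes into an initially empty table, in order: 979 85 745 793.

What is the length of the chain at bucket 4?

4

979 → bucket 4
85 → bucket 4 (collision)
745 → bucket 4 (collision)
793 → bucket 4 (collision)
Final buckets:
0: —
1: —
2: —
3: —
4: 979 -> 85 -> 745 -> 793
5: —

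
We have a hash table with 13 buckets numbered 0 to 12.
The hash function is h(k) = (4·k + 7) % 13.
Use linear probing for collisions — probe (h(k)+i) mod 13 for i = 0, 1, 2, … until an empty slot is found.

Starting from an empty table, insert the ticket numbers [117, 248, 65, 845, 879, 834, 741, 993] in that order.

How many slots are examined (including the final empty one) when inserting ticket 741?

Insert 117: h=7, slot 7 empty → index 7.
Insert 248: h=11, slot 11 empty → index 11.
Insert 65: h=7, slot 7 occupied → index 8.
Insert 845: h=7, slots 7,8 occupied → index 9.
Insert 879: h=0, slot 0 empty → index 0.
Insert 834: h=2, slot 2 empty → index 2.
Insert 741: h=7, slots 7,8,9 occupied → index 10.
Insert 993: h=1, slot 1 empty → index 1.
Table: [879, 993, 834, -, -, -, -, 117, 65, 845, 741, 248, -]

4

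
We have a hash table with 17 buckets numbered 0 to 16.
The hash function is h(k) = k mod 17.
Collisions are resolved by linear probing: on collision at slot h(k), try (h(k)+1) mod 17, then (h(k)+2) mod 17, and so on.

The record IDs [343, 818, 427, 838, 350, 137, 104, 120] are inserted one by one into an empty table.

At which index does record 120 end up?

7

Insert 343: h=3, slot 3 empty -> index 3.
Insert 818: h=2, slot 2 empty -> index 2.
Insert 427: h=2, slots 2,3 occupied -> index 4.
Insert 838: h=5, slot 5 empty -> index 5.
Insert 350: h=10, slot 10 empty -> index 10.
Insert 137: h=1, slot 1 empty -> index 1.
Insert 104: h=2, slots 2,3,4,5 occupied -> index 6.
Insert 120: h=1, slots 1,2,3,4,5,6 occupied -> index 7.
Table: [-, 137, 818, 343, 427, 838, 104, 120, -, -, 350, -, -, -, -, -, -]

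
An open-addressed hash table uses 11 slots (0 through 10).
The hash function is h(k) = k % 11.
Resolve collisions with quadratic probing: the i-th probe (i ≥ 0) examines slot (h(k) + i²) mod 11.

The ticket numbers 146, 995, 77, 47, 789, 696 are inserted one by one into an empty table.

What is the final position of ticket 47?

146: h=3 → slot 3
995: h=5 → slot 5
77: h=0 → slot 0
47: h=3, probe 3,4 → slot 4
789: h=8 → slot 8
696: h=3, probe 3,4,7 → slot 7
Table: [77, -, -, 146, 47, 995, -, 696, 789, -, -]

4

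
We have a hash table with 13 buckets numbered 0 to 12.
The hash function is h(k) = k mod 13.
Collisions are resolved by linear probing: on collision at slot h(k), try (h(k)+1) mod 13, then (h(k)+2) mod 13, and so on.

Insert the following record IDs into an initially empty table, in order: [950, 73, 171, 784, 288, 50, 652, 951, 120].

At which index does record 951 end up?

6

950 hashes to 1; slot 1 is free -> place at 1.
73 hashes to 8; slot 8 is free -> place at 8.
171 hashes to 2; slot 2 is free -> place at 2.
784 hashes to 4; slot 4 is free -> place at 4.
288 hashes to 2; 2 taken -> place at 3.
50 hashes to 11; slot 11 is free -> place at 11.
652 hashes to 2; 2,3,4 taken -> place at 5.
951 hashes to 2; 2,3,4,5 taken -> place at 6.
120 hashes to 3; 3,4,5,6 taken -> place at 7.
Table: [., 950, 171, 288, 784, 652, 951, 120, 73, ., ., 50, .]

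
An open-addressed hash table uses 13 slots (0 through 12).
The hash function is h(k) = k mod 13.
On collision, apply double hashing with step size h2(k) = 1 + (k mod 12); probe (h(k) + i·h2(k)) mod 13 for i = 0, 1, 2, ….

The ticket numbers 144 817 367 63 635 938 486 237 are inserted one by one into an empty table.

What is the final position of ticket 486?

Insert 144: h=1, slot 1 empty → index 1.
Insert 817: h=11, slot 11 empty → index 11.
Insert 367: h=3, slot 3 empty → index 3.
Insert 63: h=11, h2=4, slot 11 occupied → index 2.
Insert 635: h=11, h2=12, slot 11 occupied → index 10.
Insert 938: h=2, h2=3, slot 2 occupied → index 5.
Insert 486: h=5, h2=7, slot 5 occupied → index 12.
Insert 237: h=3, h2=10, slot 3 occupied → index 0.
Table: [237, 144, 63, 367, -, 938, -, -, -, -, 635, 817, 486]

12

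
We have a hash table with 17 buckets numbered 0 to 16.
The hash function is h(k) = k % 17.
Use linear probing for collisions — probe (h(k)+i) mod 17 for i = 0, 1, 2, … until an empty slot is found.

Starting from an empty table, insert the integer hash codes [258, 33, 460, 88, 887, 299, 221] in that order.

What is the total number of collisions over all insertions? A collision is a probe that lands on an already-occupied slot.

258 hashes to 3; slot 3 is free => place at 3.
33 hashes to 16; slot 16 is free => place at 16.
460 hashes to 1; slot 1 is free => place at 1.
88 hashes to 3; 3 taken => place at 4.
887 hashes to 3; 3,4 taken => place at 5.
299 hashes to 10; slot 10 is free => place at 10.
221 hashes to 0; slot 0 is free => place at 0.
Table: [221, 460, ∅, 258, 88, 887, ∅, ∅, ∅, ∅, 299, ∅, ∅, ∅, ∅, ∅, 33]

3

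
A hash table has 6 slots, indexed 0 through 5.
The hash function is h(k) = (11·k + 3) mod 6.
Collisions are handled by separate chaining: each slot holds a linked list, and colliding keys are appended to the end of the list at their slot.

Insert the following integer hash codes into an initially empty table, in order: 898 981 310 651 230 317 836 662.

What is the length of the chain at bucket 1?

3

898 → bucket 5
981 → bucket 0
310 → bucket 5 (collision)
651 → bucket 0 (collision)
230 → bucket 1
317 → bucket 4
836 → bucket 1 (collision)
662 → bucket 1 (collision)
Final buckets:
0: 981 -> 651
1: 230 -> 836 -> 662
2: —
3: —
4: 317
5: 898 -> 310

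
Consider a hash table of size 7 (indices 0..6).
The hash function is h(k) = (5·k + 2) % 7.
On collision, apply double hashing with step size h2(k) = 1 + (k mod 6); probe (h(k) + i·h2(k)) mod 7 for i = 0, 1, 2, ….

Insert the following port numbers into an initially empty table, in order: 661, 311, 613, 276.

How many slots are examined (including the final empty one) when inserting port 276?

2

661: h=3 → slot 3
311: h=3, h2=6, probe 3,2 → slot 2
613: h=1 → slot 1
276: h=3, h2=1, probe 3,4 → slot 4
Table: [∅, 613, 311, 661, 276, ∅, ∅]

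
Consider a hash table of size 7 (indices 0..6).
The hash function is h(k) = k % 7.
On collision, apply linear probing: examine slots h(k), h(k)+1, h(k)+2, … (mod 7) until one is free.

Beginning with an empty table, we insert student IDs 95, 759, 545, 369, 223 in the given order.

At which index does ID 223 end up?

95: h=4 -> slot 4
759: h=3 -> slot 3
545: h=6 -> slot 6
369: h=5 -> slot 5
223: h=6, probe 6,0 -> slot 0
Table: [223, ∅, ∅, 759, 95, 369, 545]

0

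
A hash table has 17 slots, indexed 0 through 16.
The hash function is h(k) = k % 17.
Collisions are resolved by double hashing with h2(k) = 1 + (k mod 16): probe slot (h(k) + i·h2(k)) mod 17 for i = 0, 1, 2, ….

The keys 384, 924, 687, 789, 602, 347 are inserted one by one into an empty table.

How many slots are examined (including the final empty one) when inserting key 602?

2

Insert 384: h=10, slot 10 empty => index 10.
Insert 924: h=6, slot 6 empty => index 6.
Insert 687: h=7, slot 7 empty => index 7.
Insert 789: h=7, h2=6, slot 7 occupied => index 13.
Insert 602: h=7, h2=11, slot 7 occupied => index 1.
Insert 347: h=7, h2=12, slot 7 occupied => index 2.
Table: [—, 602, 347, —, —, —, 924, 687, —, —, 384, —, —, 789, —, —, —]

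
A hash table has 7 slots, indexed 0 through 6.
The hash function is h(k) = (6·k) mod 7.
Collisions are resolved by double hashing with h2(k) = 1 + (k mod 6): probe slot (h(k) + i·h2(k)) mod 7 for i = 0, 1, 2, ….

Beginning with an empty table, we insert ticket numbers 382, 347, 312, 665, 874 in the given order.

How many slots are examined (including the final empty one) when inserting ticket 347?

Insert 382: h=3, slot 3 empty => index 3.
Insert 347: h=3, h2=6, slot 3 occupied => index 2.
Insert 312: h=3, h2=1, slot 3 occupied => index 4.
Insert 665: h=0, slot 0 empty => index 0.
Insert 874: h=1, slot 1 empty => index 1.
Table: [665, 874, 347, 382, 312, ., .]

2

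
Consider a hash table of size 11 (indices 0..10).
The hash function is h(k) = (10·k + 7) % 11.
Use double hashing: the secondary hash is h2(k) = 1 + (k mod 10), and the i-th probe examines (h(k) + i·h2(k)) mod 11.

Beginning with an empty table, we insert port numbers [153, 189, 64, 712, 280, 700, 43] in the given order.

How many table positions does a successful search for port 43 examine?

153: h=8 → slot 8
189: h=5 → slot 5
64: h=9 → slot 9
712: h=10 → slot 10
280: h=2 → slot 2
700: h=0 → slot 0
43: h=8, h2=4, probe 8,1 → slot 1
Table: [700, 43, 280, —, —, 189, —, —, 153, 64, 712]
Lookup 43: h=8, h2=4, probe 8,1 → found at 1.

2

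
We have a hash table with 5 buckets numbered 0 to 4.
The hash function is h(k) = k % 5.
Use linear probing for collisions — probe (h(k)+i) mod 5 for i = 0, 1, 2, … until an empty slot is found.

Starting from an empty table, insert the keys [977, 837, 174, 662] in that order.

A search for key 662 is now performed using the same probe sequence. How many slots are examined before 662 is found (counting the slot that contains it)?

4

977 hashes to 2; slot 2 is free → place at 2.
837 hashes to 2; 2 taken → place at 3.
174 hashes to 4; slot 4 is free → place at 4.
662 hashes to 2; 2,3,4 taken → place at 0.
Table: [662, —, 977, 837, 174]
Lookup 662: h=2, probe 2,3,4,0 → found at 0.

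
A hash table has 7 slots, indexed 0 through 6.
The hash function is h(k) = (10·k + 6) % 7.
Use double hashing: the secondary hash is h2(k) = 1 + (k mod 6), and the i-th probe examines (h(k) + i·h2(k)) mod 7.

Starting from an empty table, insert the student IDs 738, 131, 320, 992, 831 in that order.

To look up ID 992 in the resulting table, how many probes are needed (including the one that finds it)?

738 hashes to 1; slot 1 is free -> place at 1.
131 hashes to 0; slot 0 is free -> place at 0.
320 hashes to 0, h2=3; 0 taken -> place at 3.
992 hashes to 0, h2=3; 0,3 taken -> place at 6.
831 hashes to 0, h2=4; 0 taken -> place at 4.
Table: [131, 738, ., 320, 831, ., 992]
Lookup 992: h=0, h2=3, probe 0,3,6 → found at 6.

3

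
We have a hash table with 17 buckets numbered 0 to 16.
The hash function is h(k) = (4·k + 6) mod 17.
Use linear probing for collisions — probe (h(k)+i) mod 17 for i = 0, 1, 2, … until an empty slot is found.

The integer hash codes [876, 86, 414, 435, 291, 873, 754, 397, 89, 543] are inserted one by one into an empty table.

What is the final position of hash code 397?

Insert 876: h=8, slot 8 empty => index 8.
Insert 86: h=10, slot 10 empty => index 10.
Insert 414: h=13, slot 13 empty => index 13.
Insert 435: h=12, slot 12 empty => index 12.
Insert 291: h=14, slot 14 empty => index 14.
Insert 873: h=13, slots 13,14 occupied => index 15.
Insert 754: h=13, slots 13,14,15 occupied => index 16.
Insert 397: h=13, slots 13,14,15,16 occupied => index 0.
Insert 89: h=5, slot 5 empty => index 5.
Insert 543: h=2, slot 2 empty => index 2.
Table: [397, -, 543, -, -, 89, -, -, 876, -, 86, -, 435, 414, 291, 873, 754]

0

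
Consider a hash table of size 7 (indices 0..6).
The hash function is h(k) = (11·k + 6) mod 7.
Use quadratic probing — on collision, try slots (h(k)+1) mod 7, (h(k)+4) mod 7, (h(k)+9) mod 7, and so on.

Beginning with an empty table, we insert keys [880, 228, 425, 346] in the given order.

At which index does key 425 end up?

880 hashes to 5; slot 5 is free → place at 5.
228 hashes to 1; slot 1 is free → place at 1.
425 hashes to 5; 5 taken → place at 6.
346 hashes to 4; slot 4 is free → place at 4.
Table: [∅, 228, ∅, ∅, 346, 880, 425]

6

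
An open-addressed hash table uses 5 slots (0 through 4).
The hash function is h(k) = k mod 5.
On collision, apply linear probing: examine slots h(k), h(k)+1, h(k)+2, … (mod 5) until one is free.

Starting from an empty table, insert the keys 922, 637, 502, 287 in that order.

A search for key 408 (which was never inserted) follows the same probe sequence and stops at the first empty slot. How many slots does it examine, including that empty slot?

4

922 hashes to 2; slot 2 is free → place at 2.
637 hashes to 2; 2 taken → place at 3.
502 hashes to 2; 2,3 taken → place at 4.
287 hashes to 2; 2,3,4 taken → place at 0.
Table: [287, -, 922, 637, 502]
Lookup 408: h=3, probe 3,4,0,1 → slot 1 empty, not found.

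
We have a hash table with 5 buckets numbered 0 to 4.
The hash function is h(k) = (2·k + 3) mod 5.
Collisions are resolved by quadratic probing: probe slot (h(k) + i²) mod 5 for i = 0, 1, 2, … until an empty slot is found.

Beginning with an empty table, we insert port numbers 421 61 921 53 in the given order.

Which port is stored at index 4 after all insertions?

421: h=0 -> slot 0
61: h=0, probe 0,1 -> slot 1
921: h=0, probe 0,1,4 -> slot 4
53: h=4, probe 4,0,3 -> slot 3
Table: [421, 61, ., 53, 921]

921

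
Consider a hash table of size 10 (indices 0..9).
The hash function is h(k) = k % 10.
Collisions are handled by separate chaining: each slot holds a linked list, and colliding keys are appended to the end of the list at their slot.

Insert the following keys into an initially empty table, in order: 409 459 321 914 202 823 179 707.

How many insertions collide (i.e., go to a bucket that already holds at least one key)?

409 -> bucket 9
459 -> bucket 9 (collision)
321 -> bucket 1
914 -> bucket 4
202 -> bucket 2
823 -> bucket 3
179 -> bucket 9 (collision)
707 -> bucket 7
Final buckets:
0: -
1: 321
2: 202
3: 823
4: 914
5: -
6: -
7: 707
8: -
9: 409 -> 459 -> 179

2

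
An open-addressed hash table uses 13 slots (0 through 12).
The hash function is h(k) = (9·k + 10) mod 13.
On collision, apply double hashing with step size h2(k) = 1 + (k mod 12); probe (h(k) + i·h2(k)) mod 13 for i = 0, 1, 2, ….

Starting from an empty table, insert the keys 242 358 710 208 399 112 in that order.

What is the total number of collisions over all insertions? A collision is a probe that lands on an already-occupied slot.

2

242: h=4 → slot 4
358: h=8 → slot 8
710: h=4, h2=3, probe 4,7 → slot 7
208: h=10 → slot 10
399: h=0 → slot 0
112: h=4, h2=5, probe 4,9 → slot 9
Table: [399, ., ., ., 242, ., ., 710, 358, 112, 208, ., .]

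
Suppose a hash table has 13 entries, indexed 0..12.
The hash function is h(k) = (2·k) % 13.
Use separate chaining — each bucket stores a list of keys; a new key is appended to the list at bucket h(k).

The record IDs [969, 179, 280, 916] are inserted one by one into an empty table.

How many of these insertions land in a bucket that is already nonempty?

Insert 969: h=1, bucket 1 empty -> new chain.
Insert 179: h=7, bucket 7 empty -> new chain.
Insert 280: h=1, bucket 1 nonempty -> append to chain.
Insert 916: h=12, bucket 12 empty -> new chain.
Final buckets:
0: _
1: 969 -> 280
2: _
3: _
4: _
5: _
6: _
7: 179
8: _
9: _
10: _
11: _
12: 916

1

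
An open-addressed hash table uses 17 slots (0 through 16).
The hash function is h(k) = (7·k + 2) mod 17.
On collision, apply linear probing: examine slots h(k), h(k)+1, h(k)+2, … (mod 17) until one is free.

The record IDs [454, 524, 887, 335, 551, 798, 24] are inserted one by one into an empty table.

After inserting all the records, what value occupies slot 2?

335

454: h=1 => slot 1
524: h=15 => slot 15
887: h=6 => slot 6
335: h=1, probe 1,2 => slot 2
551: h=0 => slot 0
798: h=12 => slot 12
24: h=0, probe 0,1,2,3 => slot 3
Table: [551, 454, 335, 24, _, _, 887, _, _, _, _, _, 798, _, _, 524, _]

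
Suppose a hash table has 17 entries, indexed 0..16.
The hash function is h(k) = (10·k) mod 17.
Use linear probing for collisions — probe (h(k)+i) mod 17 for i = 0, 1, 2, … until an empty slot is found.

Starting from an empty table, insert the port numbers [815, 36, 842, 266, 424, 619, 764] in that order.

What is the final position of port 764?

815 hashes to 7; slot 7 is free → place at 7.
36 hashes to 3; slot 3 is free → place at 3.
842 hashes to 5; slot 5 is free → place at 5.
266 hashes to 8; slot 8 is free → place at 8.
424 hashes to 7; 7,8 taken → place at 9.
619 hashes to 2; slot 2 is free → place at 2.
764 hashes to 7; 7,8,9 taken → place at 10.
Table: [_, _, 619, 36, _, 842, _, 815, 266, 424, 764, _, _, _, _, _, _]

10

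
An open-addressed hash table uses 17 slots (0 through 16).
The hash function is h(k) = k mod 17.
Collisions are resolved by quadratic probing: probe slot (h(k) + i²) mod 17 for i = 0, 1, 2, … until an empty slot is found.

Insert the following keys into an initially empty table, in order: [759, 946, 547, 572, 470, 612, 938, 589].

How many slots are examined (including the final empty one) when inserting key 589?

Insert 759: h=11, slot 11 empty => index 11.
Insert 946: h=11, slot 11 occupied => index 12.
Insert 547: h=3, slot 3 empty => index 3.
Insert 572: h=11, slots 11,12 occupied => index 15.
Insert 470: h=11, slots 11,12,15,3 occupied => index 10.
Insert 612: h=0, slot 0 empty => index 0.
Insert 938: h=3, slot 3 occupied => index 4.
Insert 589: h=11, slots 11,12,15,3,10 occupied => index 2.
Table: [612, ., 589, 547, 938, ., ., ., ., ., 470, 759, 946, ., ., 572, .]

6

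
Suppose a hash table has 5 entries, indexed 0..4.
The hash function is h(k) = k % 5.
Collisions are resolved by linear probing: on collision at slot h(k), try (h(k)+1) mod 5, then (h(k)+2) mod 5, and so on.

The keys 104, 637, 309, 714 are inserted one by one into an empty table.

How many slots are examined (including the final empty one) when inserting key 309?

2

Insert 104: h=4, slot 4 empty → index 4.
Insert 637: h=2, slot 2 empty → index 2.
Insert 309: h=4, slot 4 occupied → index 0.
Insert 714: h=4, slots 4,0 occupied → index 1.
Table: [309, 714, 637, —, 104]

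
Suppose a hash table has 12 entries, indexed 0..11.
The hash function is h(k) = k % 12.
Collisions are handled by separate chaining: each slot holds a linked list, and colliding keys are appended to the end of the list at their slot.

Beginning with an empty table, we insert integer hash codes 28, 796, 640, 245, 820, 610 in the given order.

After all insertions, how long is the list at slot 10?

28 -> bucket 4
796 -> bucket 4 (collision)
640 -> bucket 4 (collision)
245 -> bucket 5
820 -> bucket 4 (collision)
610 -> bucket 10
Final buckets:
0: _
1: _
2: _
3: _
4: 28 -> 796 -> 640 -> 820
5: 245
6: _
7: _
8: _
9: _
10: 610
11: _

1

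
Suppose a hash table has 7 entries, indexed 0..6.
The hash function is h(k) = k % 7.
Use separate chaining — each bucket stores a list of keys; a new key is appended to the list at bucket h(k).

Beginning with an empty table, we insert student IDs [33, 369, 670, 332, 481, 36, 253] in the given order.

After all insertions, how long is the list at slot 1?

Insert 33: h=5, bucket 5 empty -> new chain.
Insert 369: h=5, bucket 5 nonempty -> append to chain.
Insert 670: h=5, bucket 5 nonempty -> append to chain.
Insert 332: h=3, bucket 3 empty -> new chain.
Insert 481: h=5, bucket 5 nonempty -> append to chain.
Insert 36: h=1, bucket 1 empty -> new chain.
Insert 253: h=1, bucket 1 nonempty -> append to chain.
Final buckets:
0: _
1: 36 -> 253
2: _
3: 332
4: _
5: 33 -> 369 -> 670 -> 481
6: _

2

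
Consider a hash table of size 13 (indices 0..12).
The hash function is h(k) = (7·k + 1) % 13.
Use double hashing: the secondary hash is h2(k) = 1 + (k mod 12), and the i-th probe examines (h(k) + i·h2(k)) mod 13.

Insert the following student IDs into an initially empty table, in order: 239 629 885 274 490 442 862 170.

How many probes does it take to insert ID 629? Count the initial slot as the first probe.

Insert 239: h=10, slot 10 empty -> index 10.
Insert 629: h=10, h2=6, slot 10 occupied -> index 3.
Insert 885: h=8, slot 8 empty -> index 8.
Insert 274: h=8, h2=11, slot 8 occupied -> index 6.
Insert 490: h=12, slot 12 empty -> index 12.
Insert 442: h=1, slot 1 empty -> index 1.
Insert 862: h=3, h2=11, slots 3,1,12,10,8,6 occupied -> index 4.
Insert 170: h=8, h2=3, slot 8 occupied -> index 11.
Table: [., 442, ., 629, 862, ., 274, ., 885, ., 239, 170, 490]

2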